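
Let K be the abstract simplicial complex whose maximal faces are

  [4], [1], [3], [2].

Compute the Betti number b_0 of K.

b_0 = 4.

Take the total order 1 < 2 < 3 < 4 on the vertex set. Then K (dimension 0) consists of the simplices:

  0-simplices (4): [1], [2], [3], [4]

so the chain groups are C_0 ≅ Z^4.

Reading off H_k = ker ∂_k / im ∂_{k+1}:

  H_0: rank C_0 − rank ∂_1 = 4 − 0 = 4, and there is no ∂_1, so H_0 ≅ Z^4.

(K is a triangulation of a set of 4 points.)

Hence the Betti numbers are b_0 = 4.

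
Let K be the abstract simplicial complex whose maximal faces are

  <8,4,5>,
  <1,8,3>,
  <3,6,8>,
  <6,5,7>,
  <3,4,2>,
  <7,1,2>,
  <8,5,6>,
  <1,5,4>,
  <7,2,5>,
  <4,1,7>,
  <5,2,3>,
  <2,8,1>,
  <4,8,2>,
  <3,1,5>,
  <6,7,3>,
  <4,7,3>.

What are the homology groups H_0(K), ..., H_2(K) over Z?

Fix the vertex order 1 < 2 < 3 < 4 < 5 < 6 < 7 < 8 and write every simplex with vertices in increasing order. Then dim K = 2 and the simplices of K are:

  0-simplices (8): [1], [2], [3], [4], [5], [6], [7], [8]
  1-simplices (24): (24 of them)
  2-simplices (16): [1,2,7], [1,2,8], [1,3,5], [1,3,8], [1,4,5], [1,4,7], [2,3,4], [2,3,5], [2,4,8], [2,5,7], [3,4,7], [3,6,7], [3,6,8], [4,5,8], [5,6,7], [5,6,8]

Hence C_0 ≅ Z^8, C_1 ≅ Z^24, C_2 ≅ Z^16.

∂_1: C_1 → C_0 sends each edge [p,q] (with p < q) to q − p.
This gives a 8×24 integer matrix of rank 7; reducing to Smith normal form yields diagonal entries (1,1,1,1,1,1,1).

∂_2: C_2 → C_1 maps a triangle to the signed sum of its edges. For instance
  ∂[1,4,7] = [4,7] − [1,7] + [1,4],
  ∂[2,3,4] = [3,4] − [2,4] + [2,3].
As a 24×16 matrix over Z this has rank 15, with invariant factors (1,1,1,1,1,1,1,1,1,1,1,1,1,1,1).

From H_k ≅ ker(∂_k) / im(∂_{k+1}) we obtain:

  H_0: rank C_0 − rank ∂_1 = 8 − 7 = 1, and the invariant factors of ∂_1 are all 1, so H_0 = Z.
  H_1: rank ker ∂_1 − rank ∂_2 = (24 − 7) − 15 = 2, and the invariant factors of ∂_2 are all 1, so H_1 = Z^2.
  H_2: rank ker ∂_2 − rank ∂_3 = (16 − 15) − 0 = 1, and there is no ∂_3, so H_2 = Z.

(K is a triangulation of the torus T^2.)

H_0 = Z,  H_1 = Z^2,  H_2 = Z.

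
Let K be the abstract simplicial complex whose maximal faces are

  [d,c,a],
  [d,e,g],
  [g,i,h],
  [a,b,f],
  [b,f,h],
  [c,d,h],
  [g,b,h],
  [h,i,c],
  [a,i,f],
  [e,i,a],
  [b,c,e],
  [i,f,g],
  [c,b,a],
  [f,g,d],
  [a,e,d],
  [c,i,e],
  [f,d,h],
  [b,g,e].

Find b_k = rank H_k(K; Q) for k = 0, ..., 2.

Fix the vertex order a < b < c < d < e < f < g < h < i and write every simplex with vertices in increasing order. Then dim K = 2 and the simplices of K are:

  0-simplices (9): a, b, c, d, e, f, g, h, i
  1-simplices (27): ab, ac, ad, ae, af, ai, bc, be, bf, bg, bh, cd, ce, ch, ci, de, df, dg, dh, eg, ei, fg, fh, fi, gh, gi, hi
  2-simplices (18): abc, abf, acd, ade, aei, afi, bce, beg, bfh, bgh, cdh, cei, chi, deg, dfg, dfh, fgi, ghi

so the chain groups are C_0 ≅ Z^9, C_1 ≅ Z^27, C_2 ≅ Z^18.

Boundary ∂_1: C_1 → C_0 is given by ∂[p,q] = [q] − [p].
The resulting 9×27 matrix has rank 8, and its Smith normal form has invariant factors (1,1,1,1,1,1,1,1).

∂_2: C_2 → C_1 maps a triangle to the signed sum of its edges. For instance
  ∂cei = ei − ci + ce,
  ∂ade = de − ae + ad.
The resulting 27×18 matrix has rank 18, and its Smith normal form has invariant factors (1,1,1,1,1,1,1,1,1,1,1,1,1,1,1,1,1,2).

Reading off H_k = ker ∂_k / im ∂_{k+1}:

  H_0: rank C_0 − rank ∂_1 = 9 − 8 = 1, and the invariant factors of ∂_1 are all 1, so H_0 = Z.
  H_1: rank ker ∂_1 − rank ∂_2 = (27 − 8) − 18 = 1, and ∂_2 has invariant factor 2 > 1, so H_1 = Z ⊕ Z/2Z.
  H_2: rank ker ∂_2 − rank ∂_3 = (18 − 18) − 0 = 0, and there is no ∂_3, so H_2 = 0.

As a check, the Euler characteristic is 9 − 27 + 18 = 0, which agrees with 1 − 1 + 0 = 0.
(K is a triangulation of the Klein bottle.)

Hence the Betti numbers are b_0 = 1, b_1 = 1, b_2 = 0.

b_0 = 1, b_1 = 1, b_2 = 0.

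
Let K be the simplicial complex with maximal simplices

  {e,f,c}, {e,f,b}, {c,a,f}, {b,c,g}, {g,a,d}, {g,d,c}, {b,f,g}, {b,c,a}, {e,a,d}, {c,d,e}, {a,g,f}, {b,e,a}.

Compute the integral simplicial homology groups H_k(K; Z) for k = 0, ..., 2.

H_0 = Z,  H_1 = Z/2,  H_2 = 0.

K has 7 vertices, 18 edges, 12 triangles.
rank ∂_0 = 0, rank ∂_1 = 6 ⇒ b_0 = 7 − 0 − 6 = 1; all invariant factors of ∂_1 are 1 so no torsion. So H_0 = Z.
rank ∂_1 = 6, rank ∂_2 = 12 ⇒ b_1 = 18 − 6 − 12 = 0; ∂_2 has invariant factor(s) [2] giving torsion. So H_1 = Z/2.
rank ∂_2 = 12, rank ∂_3 = 0 ⇒ b_2 = 12 − 12 − 0 = 0. So H_2 = 0.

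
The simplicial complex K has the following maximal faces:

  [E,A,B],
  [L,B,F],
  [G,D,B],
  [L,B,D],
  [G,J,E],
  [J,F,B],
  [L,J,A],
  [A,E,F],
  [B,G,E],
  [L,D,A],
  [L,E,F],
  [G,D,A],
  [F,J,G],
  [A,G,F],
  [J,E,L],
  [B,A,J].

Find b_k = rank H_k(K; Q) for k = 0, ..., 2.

b_0 = 1, b_1 = 2, b_2 = 1.

Fix the vertex order A < B < D < E < F < G < J < L and write every simplex with vertices in increasing order. Then dim K = 2 and the simplices of K are:

  0-simplices (8): A, B, D, E, F, G, J, L
  1-simplices (24): AB, AD, AE, AF, AG, AJ, AL, BD, BE, BF, BG, BJ, BL, DG, DL, EF, EG, EJ, EL, FG, FJ, FL, GJ, JL
  2-simplices (16): ABE, ABJ, ADG, ADL, AEF, AFG, AJL, BDG, BDL, BEG, BFJ, BFL, EFL, EGJ, EJL, FGJ

so the chain groups are C_0 ≅ Z^8, C_1 ≅ Z^24, C_2 ≅ Z^16.

Boundary ∂_1: C_1 → C_0 maps an edge to its endpoints' difference, ∂[p,q] = q − p.
The resulting 8×24 matrix has rank 7, and its Smith normal form has invariant factors (1,1,1,1,1,1,1).

∂_2: C_2 → C_1 acts by ∂[p,q,r] = [q,r] − [p,r] + [p,q]. For instance
  ∂BDG = DG − BG + BD,
  ∂ABE = BE − AE + AB.
This gives a 24×16 integer matrix of rank 15; reducing to Smith normal form yields diagonal entries (1,1,1,1,1,1,1,1,1,1,1,1,1,1,1).

From H_k ≅ ker(∂_k) / im(∂_{k+1}) we obtain:

  H_0: rank C_0 − rank ∂_1 = 8 − 7 = 1, and the invariant factors of ∂_1 are all 1, so H_0 ≅ Z.
  H_1: rank ker ∂_1 − rank ∂_2 = (24 − 7) − 15 = 2, and the invariant factors of ∂_2 are all 1, so H_1 ≅ Z^2.
  H_2: rank ker ∂_2 − rank ∂_3 = (16 − 15) − 0 = 1, and there is no ∂_3, so H_2 ≅ Z.

(K is a triangulation of the torus T^2.)

Hence the Betti numbers are b_0 = 1, b_1 = 2, b_2 = 1.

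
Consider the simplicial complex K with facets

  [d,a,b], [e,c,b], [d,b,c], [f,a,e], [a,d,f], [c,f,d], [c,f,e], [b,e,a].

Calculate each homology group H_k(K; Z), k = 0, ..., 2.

H_0 = Z,  H_1 = 0,  H_2 = Z.

Take the total order a < b < c < d < e < f on the vertex set. Then K (dimension 2) consists of the simplices:

  0-simplices (6): a, b, c, d, e, f
  1-simplices (12): ab, ad, ae, af, bc, bd, be, cd, ce, cf, df, ef
  2-simplices (8): abd, abe, adf, aef, bcd, bce, cdf, cef

so the chain groups are C_0 ≅ Z^6, C_1 ≅ Z^12, C_2 ≅ Z^8.

The boundary map ∂_1: C_1 → C_0 sends each edge [p,q] (with p < q) to q − p. For instance
  ∂ce = e − c.
This gives a 6×12 integer matrix of rank 5; reducing to Smith normal form yields diagonal entries (1,1,1,1,1).

∂_2: C_2 → C_1 sends each 2-simplex [p,q,r] to [q,r] − [p,r] + [p,q]. For instance
  ∂abd = bd − ad + ab,
  ∂aef = ef − af + ae.
The resulting 12×8 matrix has rank 7, and its Smith normal form has invariant factors (1,1,1,1,1,1,1).

Reading off H_k = ker ∂_k / im ∂_{k+1}:

  H_0: rank C_0 − rank ∂_1 = 6 − 5 = 1, and the invariant factors of ∂_1 are all 1, so H_0 ≅ Z.
  H_1: rank ker ∂_1 − rank ∂_2 = (12 − 5) − 7 = 0, and the invariant factors of ∂_2 are all 1, so H_1 ≅ 0.
  H_2: rank ker ∂_2 − rank ∂_3 = (8 − 7) − 0 = 1, and there is no ∂_3, so H_2 ≅ Z.

As a check, the Euler characteristic is 6 − 12 + 8 = 2, which agrees with 1 − 0 + 1 = 2.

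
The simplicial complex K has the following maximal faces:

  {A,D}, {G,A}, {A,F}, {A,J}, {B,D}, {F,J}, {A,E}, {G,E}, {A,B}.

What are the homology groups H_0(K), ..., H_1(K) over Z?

Fix the vertex order A < B < D < E < F < G < J and write every simplex with vertices in increasing order. Then dim K = 1 and the simplices of K are:

  0-simplices (7): A, B, D, E, F, G, J
  1-simplices (9): AB, AD, AE, AF, AG, AJ, BD, EG, FJ

so the chain groups are C_0 ≅ Z^7, C_1 ≅ Z^9.

The boundary map ∂_1: C_1 → C_0 maps an edge to its endpoints' difference, ∂[p,q] = q − p. For instance
  ∂BD = D − B.
The 7×9 boundary matrix has rank 6 and Smith normal form diag(1,1,1,1,1,1).

Reading off H_k = ker ∂_k / im ∂_{k+1}:

  H_0: rank C_0 − rank ∂_1 = 7 − 6 = 1, and the invariant factors of ∂_1 are all 1, so H_0 = Z.
  H_1: rank ker ∂_1 − rank ∂_2 = (9 − 6) − 0 = 3, and there is no ∂_2, so H_1 = Z^3.

As a check, the Euler characteristic is 7 − 9 = -2, which agrees with 1 − 3 = -2.

H_0 ≅ Z,  H_1 ≅ Z^3.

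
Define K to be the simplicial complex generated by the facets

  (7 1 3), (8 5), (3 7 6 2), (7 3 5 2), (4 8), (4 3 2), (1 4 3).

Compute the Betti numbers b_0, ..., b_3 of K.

Take the total order 1 < 2 < 3 < 4 < 5 < 6 < 7 < 8 on the vertex set. Then K (dimension 3) consists of the simplices:

  0-simplices (8): [1], [2], [3], [4], [5], [6], [7], [8]
  1-simplices (16): [1,3], [1,4], [1,7], [2,3], [2,4], [2,5], [2,6], [2,7], [3,4], [3,5], [3,6], [3,7], [4,8], [5,7], [5,8], [6,7]
  2-simplices (10): [1,3,4], [1,3,7], [2,3,4], [2,3,5], [2,3,6], [2,3,7], [2,5,7], [2,6,7], [3,5,7], [3,6,7]
  3-simplices (2): [2,3,5,7], [2,3,6,7]

Hence C_0 ≅ Z^8, C_1 ≅ Z^16, C_2 ≅ Z^10, C_3 ≅ Z^2.

∂_1: C_1 → C_0 is given by ∂[p,q] = [q] − [p]. For instance
  ∂[1,4] = [4] − [1].
As a 8×16 matrix over Z this has rank 7, with invariant factors (1,1,1,1,1,1,1).

The boundary map ∂_2: C_2 → C_1 sends each 2-simplex [p,q,r] to [q,r] − [p,r] + [p,q]. For instance
  ∂[2,3,6] = [3,6] − [2,6] + [2,3],
  ∂[1,3,4] = [3,4] − [1,4] + [1,3].
The 16×10 boundary matrix has rank 8 and Smith normal form diag(1,1,1,1,1,1,1,1).

Boundary ∂_3: C_3 → C_2 sends each 3-simplex σ to the alternating sum Σ_i (−1)^i (σ with its i-th vertex removed). For instance
  ∂[2,3,5,7] = [3,5,7] − [2,5,7] + [2,3,7] − [2,3,5],
  ∂[2,3,6,7] = [3,6,7] − [2,6,7] + [2,3,7] − [2,3,6].
This gives a 10×2 integer matrix of rank 2; reducing to Smith normal form yields diagonal entries (1,1).

Computing H_k = (kernel of ∂_k) / (image of ∂_{k+1}):

  H_0: rank C_0 − rank ∂_1 = 8 − 7 = 1, and the invariant factors of ∂_1 are all 1, so H_0 ≅ Z.
  H_1: rank ker ∂_1 − rank ∂_2 = (16 − 7) − 8 = 1, and the invariant factors of ∂_2 are all 1, so H_1 ≅ Z.
  H_2: rank ker ∂_2 − rank ∂_3 = (10 − 8) − 2 = 0, and the invariant factors of ∂_3 are all 1, so H_2 ≅ 0.
  H_3: rank ker ∂_3 − rank ∂_4 = (2 − 2) − 0 = 0, and there is no ∂_4, so H_3 ≅ 0.

Hence the Betti numbers are b_0 = 1, b_1 = 1, b_2 = 0, b_3 = 0.

b_0 = 1, b_1 = 1, b_2 = 0, b_3 = 0.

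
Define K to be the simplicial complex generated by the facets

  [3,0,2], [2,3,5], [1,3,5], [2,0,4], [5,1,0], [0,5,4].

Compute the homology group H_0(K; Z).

H_0 ≅ Z.

Take the total order 0 < 1 < 2 < 3 < 4 < 5 on the vertex set. Then K (dimension 2) consists of the simplices:

  0-simplices (6): [0], [1], [2], [3], [4], [5]
  1-simplices (12): [0,1], [0,2], [0,3], [0,4], [0,5], [1,3], [1,5], [2,3], [2,4], [2,5], [3,5], [4,5]
  2-simplices (6): [0,1,5], [0,2,3], [0,2,4], [0,4,5], [1,3,5], [2,3,5]

giving chain groups C_0 ≅ Z^6, C_1 ≅ Z^12, C_2 ≅ Z^6.

Boundary ∂_1: C_1 → C_0 sends each edge [p,q] (with p < q) to q − p.
The resulting 6×12 matrix has rank 5, and its Smith normal form has invariant factors (1,1,1,1,1).

∂_2: C_2 → C_1 sends each 2-simplex [p,q,r] to [q,r] − [p,r] + [p,q]. For instance
  ∂[0,1,5] = [1,5] − [0,5] + [0,1],
  ∂[0,2,4] = [2,4] − [0,4] + [0,2].
The resulting 12×6 matrix has rank 6, and its Smith normal form has invariant factors (1,1,1,1,1,1).

Computing H_k = (kernel of ∂_k) / (image of ∂_{k+1}):

  H_0: rank C_0 − rank ∂_1 = 6 − 5 = 1, and the invariant factors of ∂_1 are all 1, so H_0 ≅ Z.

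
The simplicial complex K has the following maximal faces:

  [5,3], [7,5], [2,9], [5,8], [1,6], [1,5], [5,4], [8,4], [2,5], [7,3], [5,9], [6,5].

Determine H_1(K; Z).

H_1 ≅ Z^4.

We work with the vertex ordering 1 < 2 < 3 < 4 < 5 < 6 < 7 < 8 < 9. The simplices of K, each written with vertices in increasing order, are:

  0-simplices (9): [1], [2], [3], [4], [5], [6], [7], [8], [9]
  1-simplices (12): [1,5], [1,6], [2,5], [2,9], [3,5], [3,7], [4,5], [4,8], [5,6], [5,7], [5,8], [5,9]

so the chain groups are C_0 ≅ Z^9, C_1 ≅ Z^12.

Boundary ∂_1: C_1 → C_0 sends each edge [p,q] (with p < q) to q − p. For instance
  ∂[2,5] = [5] − [2].
As a 9×12 matrix over Z this has rank 8, with invariant factors (1,1,1,1,1,1,1,1).

Computing H_k = (kernel of ∂_k) / (image of ∂_{k+1}):

  H_1: rank ker ∂_1 − rank ∂_2 = (12 − 8) − 0 = 4, and there is no ∂_2, so H_1 = Z^4.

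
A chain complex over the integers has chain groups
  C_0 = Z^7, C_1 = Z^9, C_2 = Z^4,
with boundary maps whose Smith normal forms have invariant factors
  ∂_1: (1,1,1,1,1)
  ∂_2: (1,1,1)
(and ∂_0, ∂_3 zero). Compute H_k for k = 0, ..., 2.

H_0: b_0 = 7 − 0 − 5 = 2; torsion from ∂_1 factors > 1: none. So H_0 ≅ Z^2.
H_1: b_1 = 9 − 5 − 3 = 1; torsion from ∂_2 factors > 1: none. So H_1 ≅ Z.
H_2: b_2 = 4 − 3 − 0 = 1; torsion from ∂_3 factors > 1: none. So H_2 ≅ Z.

H_0 ≅ Z^2,  H_1 ≅ Z,  H_2 ≅ Z.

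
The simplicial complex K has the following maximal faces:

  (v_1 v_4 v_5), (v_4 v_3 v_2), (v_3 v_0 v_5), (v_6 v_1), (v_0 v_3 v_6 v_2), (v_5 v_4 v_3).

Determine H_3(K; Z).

We work with the vertex ordering v_0 < v_1 < v_2 < v_3 < v_4 < v_5 < v_6. The simplices of K, each written with vertices in increasing order, are:

  0-simplices (7): [v_0], [v_1], [v_2], [v_3], [v_4], [v_5], [v_6]
  1-simplices (14): [v_0,v_2], [v_0,v_3], [v_0,v_5], [v_0,v_6], [v_1,v_4], [v_1,v_5], [v_1,v_6], [v_2,v_3], [v_2,v_4], [v_2,v_6], [v_3,v_4], [v_3,v_5], [v_3,v_6], [v_4,v_5]
  2-simplices (8): [v_0,v_2,v_3], [v_0,v_2,v_6], [v_0,v_3,v_5], [v_0,v_3,v_6], [v_1,v_4,v_5], [v_2,v_3,v_4], [v_2,v_3,v_6], [v_3,v_4,v_5]
  3-simplices (1): [v_0,v_2,v_3,v_6]

Hence C_0 ≅ Z^7, C_1 ≅ Z^14, C_2 ≅ Z^8, C_3 ≅ Z^1.

∂_1: C_1 → C_0 sends each edge [p,q] (with p < q) to q − p. For instance
  ∂[v_2,v_6] = [v_6] − [v_2].
This gives a 7×14 integer matrix of rank 6; reducing to Smith normal form yields diagonal entries (1,1,1,1,1,1).

∂_2: C_2 → C_1 maps a triangle to the signed sum of its edges. For instance
  ∂[v_2,v_3,v_4] = [v_3,v_4] − [v_2,v_4] + [v_2,v_3],
  ∂[v_0,v_2,v_3] = [v_2,v_3] − [v_0,v_3] + [v_0,v_2].
The 14×8 boundary matrix has rank 7 and Smith normal form diag(1,1,1,1,1,1,1).

Boundary ∂_3: C_3 → C_2 sends each 3-simplex σ to the alternating sum Σ_i (−1)^i (σ with its i-th vertex removed). For instance
  ∂[v_0,v_2,v_3,v_6] = [v_2,v_3,v_6] − [v_0,v_3,v_6] + [v_0,v_2,v_6] − [v_0,v_2,v_3].
This gives a 8×1 integer matrix of rank 1; reducing to Smith normal form yields diagonal entries (1).

Reading off H_k = ker ∂_k / im ∂_{k+1}:

  H_3: rank ker ∂_3 − rank ∂_4 = (1 − 1) − 0 = 0, and there is no ∂_4, so H_3 ≅ 0.

H_3 ≅ 0.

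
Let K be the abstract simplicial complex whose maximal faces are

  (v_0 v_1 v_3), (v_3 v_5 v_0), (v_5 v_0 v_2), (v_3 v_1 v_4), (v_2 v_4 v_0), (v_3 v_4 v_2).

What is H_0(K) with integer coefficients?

Order the vertices as v_0 < v_1 < v_2 < v_3 < v_4 < v_5. Listing each simplex with vertices in this order, K has dimension 2 with simplices:

  0-simplices (6): [v_0], [v_1], [v_2], [v_3], [v_4], [v_5]
  1-simplices (12): [v_0,v_1], [v_0,v_2], [v_0,v_3], [v_0,v_4], [v_0,v_5], [v_1,v_3], [v_1,v_4], [v_2,v_3], [v_2,v_4], [v_2,v_5], [v_3,v_4], [v_3,v_5]
  2-simplices (6): [v_0,v_1,v_3], [v_0,v_2,v_4], [v_0,v_2,v_5], [v_0,v_3,v_5], [v_1,v_3,v_4], [v_2,v_3,v_4]

so the chain groups are C_0 ≅ Z^6, C_1 ≅ Z^12, C_2 ≅ Z^6.

∂_1: C_1 → C_0 sends each edge [p,q] (with p < q) to q − p.
As a 6×12 matrix over Z this has rank 5, with invariant factors (1,1,1,1,1).

The boundary map ∂_2: C_2 → C_1 acts by ∂[p,q,r] = [q,r] − [p,r] + [p,q]. For instance
  ∂[v_0,v_1,v_3] = [v_1,v_3] − [v_0,v_3] + [v_0,v_1],
  ∂[v_1,v_3,v_4] = [v_3,v_4] − [v_1,v_4] + [v_1,v_3].
As a 12×6 matrix over Z this has rank 6, with invariant factors (1,1,1,1,1,1).

Now H_k = ker ∂_k / im ∂_{k+1}, so:

  H_0: rank C_0 − rank ∂_1 = 6 − 5 = 1, and the invariant factors of ∂_1 are all 1, so H_0 ≅ Z.

H_0 = Z.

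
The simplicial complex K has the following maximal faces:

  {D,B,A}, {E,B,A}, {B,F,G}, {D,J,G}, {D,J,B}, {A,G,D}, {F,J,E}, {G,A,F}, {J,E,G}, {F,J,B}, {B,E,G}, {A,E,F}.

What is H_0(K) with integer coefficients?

Order the vertices as A < B < D < E < F < G < J. Listing each simplex with vertices in this order, K has dimension 2 with simplices:

  0-simplices (7): A, B, D, E, F, G, J
  1-simplices (18): AB, AD, AE, AF, AG, BD, BE, BF, BG, BJ, DG, DJ, EF, EG, EJ, FG, FJ, GJ
  2-simplices (12): ABD, ABE, ADG, AEF, AFG, BDJ, BEG, BFG, BFJ, DGJ, EFJ, EGJ

Hence C_0 ≅ Z^7, C_1 ≅ Z^18, C_2 ≅ Z^12.

The boundary map ∂_1: C_1 → C_0 is given by ∂[p,q] = [q] − [p].
As a 7×18 matrix over Z this has rank 6, with invariant factors (1,1,1,1,1,1).

Boundary ∂_2: C_2 → C_1 acts by ∂[p,q,r] = [q,r] − [p,r] + [p,q]. For instance
  ∂EFJ = FJ − EJ + EF,
  ∂BDJ = DJ − BJ + BD.
This gives a 18×12 integer matrix of rank 12; reducing to Smith normal form yields diagonal entries (1,1,1,1,1,1,1,1,1,1,1,2).

Reading off H_k = ker ∂_k / im ∂_{k+1}:

  H_0: rank C_0 − rank ∂_1 = 7 − 6 = 1, and the invariant factors of ∂_1 are all 1, so H_0 ≅ Z.

H_0 ≅ Z.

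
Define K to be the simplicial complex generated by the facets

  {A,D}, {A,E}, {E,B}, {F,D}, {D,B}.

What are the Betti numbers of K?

We work with the vertex ordering A < B < D < E < F. The simplices of K, each written with vertices in increasing order, are:

  0-simplices (5): A, B, D, E, F
  1-simplices (5): AD, AE, BD, BE, DF

giving chain groups C_0 ≅ Z^5, C_1 ≅ Z^5.

The boundary map ∂_1: C_1 → C_0 sends each edge [p,q] (with p < q) to q − p. For instance
  ∂AE = E − A.
This gives a 5×5 integer matrix of rank 4; reducing to Smith normal form yields diagonal entries (1,1,1,1).

Computing H_k = (kernel of ∂_k) / (image of ∂_{k+1}):

  H_0: rank C_0 − rank ∂_1 = 5 − 4 = 1, and the invariant factors of ∂_1 are all 1, so H_0 ≅ Z.
  H_1: rank ker ∂_1 − rank ∂_2 = (5 − 4) − 0 = 1, and there is no ∂_2, so H_1 ≅ Z.

Hence the Betti numbers are b_0 = 1, b_1 = 1.

b_0 = 1, b_1 = 1.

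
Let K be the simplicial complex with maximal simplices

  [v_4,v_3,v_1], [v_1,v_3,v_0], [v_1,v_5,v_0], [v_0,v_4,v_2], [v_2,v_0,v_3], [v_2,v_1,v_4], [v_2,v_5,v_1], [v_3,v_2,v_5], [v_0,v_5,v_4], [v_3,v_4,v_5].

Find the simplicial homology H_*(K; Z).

We work with the vertex ordering v_0 < v_1 < v_2 < v_3 < v_4 < v_5. The simplices of K, each written with vertices in increasing order, are:

  0-simplices (6): [v_0], [v_1], [v_2], [v_3], [v_4], [v_5]
  1-simplices (15): (15 of them)
  2-simplices (10): [v_0,v_1,v_3], [v_0,v_1,v_5], [v_0,v_2,v_3], [v_0,v_2,v_4], [v_0,v_4,v_5], [v_1,v_2,v_4], [v_1,v_2,v_5], [v_1,v_3,v_4], [v_2,v_3,v_5], [v_3,v_4,v_5]

so the chain groups are C_0 ≅ Z^6, C_1 ≅ Z^15, C_2 ≅ Z^10.

Boundary ∂_1: C_1 → C_0 maps an edge to its endpoints' difference, ∂[p,q] = q − p.
The resulting 6×15 matrix has rank 5, and its Smith normal form has invariant factors (1,1,1,1,1).

∂_2: C_2 → C_1 sends each 2-simplex [p,q,r] to [q,r] − [p,r] + [p,q]. For instance
  ∂[v_0,v_1,v_3] = [v_1,v_3] − [v_0,v_3] + [v_0,v_1],
  ∂[v_1,v_2,v_5] = [v_2,v_5] − [v_1,v_5] + [v_1,v_2].
As a 15×10 matrix over Z this has rank 10, with invariant factors (1,1,1,1,1,1,1,1,1,2).

Reading off H_k = ker ∂_k / im ∂_{k+1}:

  H_0: rank C_0 − rank ∂_1 = 6 − 5 = 1, and the invariant factors of ∂_1 are all 1, so H_0 = Z.
  H_1: rank ker ∂_1 − rank ∂_2 = (15 − 5) − 10 = 0, and ∂_2 has invariant factor 2 > 1, so H_1 = Z/2.
  H_2: rank ker ∂_2 − rank ∂_3 = (10 − 10) − 0 = 0, and there is no ∂_3, so H_2 = 0.

(K is a triangulation of the real projective plane RP^2.)

H_0 = Z,  H_1 = Z/2,  H_2 = 0.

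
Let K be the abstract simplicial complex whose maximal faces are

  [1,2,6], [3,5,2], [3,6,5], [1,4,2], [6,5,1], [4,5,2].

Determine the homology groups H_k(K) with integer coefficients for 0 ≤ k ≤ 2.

K has 6 vertices, 12 edges, 6 triangles.
rank ∂_0 = 0, rank ∂_1 = 5 ⇒ b_0 = 6 − 0 − 5 = 1; all invariant factors of ∂_1 are 1 so no torsion. So H_0 = Z.
rank ∂_1 = 5, rank ∂_2 = 6 ⇒ b_1 = 12 − 5 − 6 = 1; all invariant factors of ∂_2 are 1 so no torsion. So H_1 = Z.
rank ∂_2 = 6, rank ∂_3 = 0 ⇒ b_2 = 6 − 6 − 0 = 0. So H_2 = 0.

H_0 ≅ Z,  H_1 ≅ Z,  H_2 = 0.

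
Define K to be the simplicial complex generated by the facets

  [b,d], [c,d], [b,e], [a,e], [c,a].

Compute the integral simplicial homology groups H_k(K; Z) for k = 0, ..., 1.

Order the vertices as a < b < c < d < e. Listing each simplex with vertices in this order, K has dimension 1 with simplices:

  0-simplices (5): a, b, c, d, e
  1-simplices (5): ac, ae, bd, be, cd

Hence C_0 ≅ Z^5, C_1 ≅ Z^5.

Boundary ∂_1: C_1 → C_0 maps an edge to its endpoints' difference, ∂[p,q] = q − p.
As a 5×5 matrix over Z this has rank 4, with invariant factors (1,1,1,1).

Reading off H_k = ker ∂_k / im ∂_{k+1}:

  H_0: rank C_0 − rank ∂_1 = 5 − 4 = 1, and the invariant factors of ∂_1 are all 1, so H_0 ≅ Z.
  H_1: rank ker ∂_1 − rank ∂_2 = (5 − 4) − 0 = 1, and there is no ∂_2, so H_1 ≅ Z.

(K is a triangulation of the circle S^1.)

H_0 = Z,  H_1 = Z.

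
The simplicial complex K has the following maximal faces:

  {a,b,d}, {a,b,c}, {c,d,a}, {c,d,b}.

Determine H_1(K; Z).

H_1 ≅ 0.

Take the total order a < b < c < d on the vertex set. Then K (dimension 2) consists of the simplices:

  0-simplices (4): a, b, c, d
  1-simplices (6): ab, ac, ad, bc, bd, cd
  2-simplices (4): abc, abd, acd, bcd

Hence C_0 ≅ Z^4, C_1 ≅ Z^6, C_2 ≅ Z^4.

∂_1: C_1 → C_0 sends each edge [p,q] (with p < q) to q − p.
This gives a 4×6 integer matrix of rank 3; reducing to Smith normal form yields diagonal entries (1,1,1).

The boundary map ∂_2: C_2 → C_1 maps a triangle to the signed sum of its edges. For instance
  ∂abd = bd − ad + ab,
  ∂acd = cd − ad + ac.
This gives a 6×4 integer matrix of rank 3; reducing to Smith normal form yields diagonal entries (1,1,1).

Computing H_k = (kernel of ∂_k) / (image of ∂_{k+1}):

  H_1: rank ker ∂_1 − rank ∂_2 = (6 − 3) − 3 = 0, and the invariant factors of ∂_2 are all 1, so H_1 = 0.

(K is a triangulation of the 2-sphere S^2.)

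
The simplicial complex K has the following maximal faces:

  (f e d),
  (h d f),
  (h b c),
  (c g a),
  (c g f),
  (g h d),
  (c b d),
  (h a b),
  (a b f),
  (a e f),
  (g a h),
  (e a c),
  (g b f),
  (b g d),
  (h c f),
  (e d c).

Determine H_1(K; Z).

We work with the vertex ordering a < b < c < d < e < f < g < h. The simplices of K, each written with vertices in increasing order, are:

  0-simplices (8): a, b, c, d, e, f, g, h
  1-simplices (24): ab, ac, ae, af, ag, ah, bc, bd, bf, bg, bh, cd, ce, cf, cg, ch, de, df, dg, dh, ef, fg, fh, gh
  2-simplices (16): abf, abh, ace, acg, aef, agh, bcd, bch, bdg, bfg, cde, cfg, cfh, def, dfh, dgh

Hence C_0 ≅ Z^8, C_1 ≅ Z^24, C_2 ≅ Z^16.

Boundary ∂_1: C_1 → C_0 is given by ∂[p,q] = [q] − [p]. For instance
  ∂fh = h − f.
The resulting 8×24 matrix has rank 7, and its Smith normal form has invariant factors (1,1,1,1,1,1,1).

∂_2: C_2 → C_1 maps a triangle to the signed sum of its edges. For instance
  ∂bfg = fg − bg + bf,
  ∂bdg = dg − bg + bd.
The 24×16 boundary matrix has rank 15 and Smith normal form diag(1,1,1,1,1,1,1,1,1,1,1,1,1,1,1).

Computing H_k = (kernel of ∂_k) / (image of ∂_{k+1}):

  H_1: rank ker ∂_1 − rank ∂_2 = (24 − 7) − 15 = 2, and the invariant factors of ∂_2 are all 1, so H_1 ≅ Z^2.

(K is a triangulation of the torus T^2.)

H_1 = Z^2.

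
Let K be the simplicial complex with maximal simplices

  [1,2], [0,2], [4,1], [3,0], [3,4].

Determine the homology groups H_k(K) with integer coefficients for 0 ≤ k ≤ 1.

We work with the vertex ordering 0 < 1 < 2 < 3 < 4. The simplices of K, each written with vertices in increasing order, are:

  0-simplices (5): [0], [1], [2], [3], [4]
  1-simplices (5): [0,2], [0,3], [1,2], [1,4], [3,4]

Hence C_0 ≅ Z^5, C_1 ≅ Z^5.

∂_1: C_1 → C_0 maps an edge to its endpoints' difference, ∂[p,q] = q − p. For instance
  ∂[3,4] = [4] − [3].
As a 5×5 matrix over Z this has rank 4, with invariant factors (1,1,1,1).

From H_k ≅ ker(∂_k) / im(∂_{k+1}) we obtain:

  H_0: rank C_0 − rank ∂_1 = 5 − 4 = 1, and the invariant factors of ∂_1 are all 1, so H_0 = Z.
  H_1: rank ker ∂_1 − rank ∂_2 = (5 − 4) − 0 = 1, and there is no ∂_2, so H_1 = Z.

H_0 ≅ Z,  H_1 ≅ Z.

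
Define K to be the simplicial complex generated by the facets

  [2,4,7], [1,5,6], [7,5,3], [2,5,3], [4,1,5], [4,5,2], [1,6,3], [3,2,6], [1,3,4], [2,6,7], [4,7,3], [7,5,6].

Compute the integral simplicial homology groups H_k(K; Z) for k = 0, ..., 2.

Take the total order 1 < 2 < 3 < 4 < 5 < 6 < 7 on the vertex set. Then K (dimension 2) consists of the simplices:

  0-simplices (7): [1], [2], [3], [4], [5], [6], [7]
  1-simplices (18): [1,3], [1,4], [1,5], [1,6], [2,3], [2,4], [2,5], [2,6], [2,7], [3,4], [3,5], [3,6], [3,7], [4,5], [4,7], [5,6], [5,7], [6,7]
  2-simplices (12): [1,3,4], [1,3,6], [1,4,5], [1,5,6], [2,3,5], [2,3,6], [2,4,5], [2,4,7], [2,6,7], [3,4,7], [3,5,7], [5,6,7]

so the chain groups are C_0 ≅ Z^7, C_1 ≅ Z^18, C_2 ≅ Z^12.

The boundary map ∂_1: C_1 → C_0 sends each edge [p,q] (with p < q) to q − p. For instance
  ∂[4,5] = [5] − [4].
The 7×18 boundary matrix has rank 6 and Smith normal form diag(1,1,1,1,1,1).

The boundary map ∂_2: C_2 → C_1 sends each 2-simplex [p,q,r] to [q,r] − [p,r] + [p,q]. For instance
  ∂[5,6,7] = [6,7] − [5,7] + [5,6],
  ∂[1,3,4] = [3,4] − [1,4] + [1,3].
This gives a 18×12 integer matrix of rank 12; reducing to Smith normal form yields diagonal entries (1,1,1,1,1,1,1,1,1,1,1,2).

From H_k ≅ ker(∂_k) / im(∂_{k+1}) we obtain:

  H_0: rank C_0 − rank ∂_1 = 7 − 6 = 1, and the invariant factors of ∂_1 are all 1, so H_0 = Z.
  H_1: rank ker ∂_1 − rank ∂_2 = (18 − 6) − 12 = 0, and ∂_2 has invariant factor 2 > 1, so H_1 = Z/2Z.
  H_2: rank ker ∂_2 − rank ∂_3 = (12 − 12) − 0 = 0, and there is no ∂_3, so H_2 = 0.

H_0 = Z,  H_1 = Z/2Z,  H_2 = 0.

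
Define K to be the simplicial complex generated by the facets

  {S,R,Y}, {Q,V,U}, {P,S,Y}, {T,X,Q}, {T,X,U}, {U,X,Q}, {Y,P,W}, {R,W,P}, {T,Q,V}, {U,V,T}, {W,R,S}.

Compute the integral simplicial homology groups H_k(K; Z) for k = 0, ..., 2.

H_0 = Z^2,  H_1 = Z,  H_2 = Z.

K has 10 vertices, 19 edges, 11 triangles.
rank ∂_0 = 0, rank ∂_1 = 8 ⇒ b_0 = 10 − 0 − 8 = 2; all invariant factors of ∂_1 are 1 so no torsion. So H_0 ≅ Z^2.
rank ∂_1 = 8, rank ∂_2 = 10 ⇒ b_1 = 19 − 8 − 10 = 1; all invariant factors of ∂_2 are 1 so no torsion. So H_1 ≅ Z.
rank ∂_2 = 10, rank ∂_3 = 0 ⇒ b_2 = 11 − 10 − 0 = 1. So H_2 ≅ Z.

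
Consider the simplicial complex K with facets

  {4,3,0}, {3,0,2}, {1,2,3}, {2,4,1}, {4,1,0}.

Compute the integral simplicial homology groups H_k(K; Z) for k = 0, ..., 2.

Fix the vertex order 0 < 1 < 2 < 3 < 4 and write every simplex with vertices in increasing order. Then dim K = 2 and the simplices of K are:

  0-simplices (5): [0], [1], [2], [3], [4]
  1-simplices (10): [0,1], [0,2], [0,3], [0,4], [1,2], [1,3], [1,4], [2,3], [2,4], [3,4]
  2-simplices (5): [0,1,4], [0,2,3], [0,3,4], [1,2,3], [1,2,4]

giving chain groups C_0 ≅ Z^5, C_1 ≅ Z^10, C_2 ≅ Z^5.

Boundary ∂_1: C_1 → C_0 maps an edge to its endpoints' difference, ∂[p,q] = q − p. For instance
  ∂[0,2] = [2] − [0].
The 5×10 boundary matrix has rank 4 and Smith normal form diag(1,1,1,1).

Boundary ∂_2: C_2 → C_1 sends each 2-simplex [p,q,r] to [q,r] − [p,r] + [p,q]. For instance
  ∂[0,2,3] = [2,3] − [0,3] + [0,2],
  ∂[1,2,3] = [2,3] − [1,3] + [1,2].
As a 10×5 matrix over Z this has rank 5, with invariant factors (1,1,1,1,1).

Reading off H_k = ker ∂_k / im ∂_{k+1}:

  H_0: rank C_0 − rank ∂_1 = 5 − 4 = 1, and the invariant factors of ∂_1 are all 1, so H_0 ≅ Z.
  H_1: rank ker ∂_1 − rank ∂_2 = (10 − 4) − 5 = 1, and the invariant factors of ∂_2 are all 1, so H_1 ≅ Z.
  H_2: rank ker ∂_2 − rank ∂_3 = (5 − 5) − 0 = 0, and there is no ∂_3, so H_2 ≅ 0.

H_0 = Z,  H_1 = Z,  H_2 = 0.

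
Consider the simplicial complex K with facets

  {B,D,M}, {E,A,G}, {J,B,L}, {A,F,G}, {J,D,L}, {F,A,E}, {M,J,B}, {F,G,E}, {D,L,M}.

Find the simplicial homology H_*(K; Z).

H_0 = Z^2,  H_1 = Z,  H_2 = Z.

Fix the vertex order A < B < D < E < F < G < J < L < M and write every simplex with vertices in increasing order. Then dim K = 2 and the simplices of K are:

  0-simplices (9): A, B, D, E, F, G, J, L, M
  1-simplices (16): AE, AF, AG, BD, BJ, BL, BM, DJ, DL, DM, EF, EG, FG, JL, JM, LM
  2-simplices (9): AEF, AEG, AFG, BDM, BJL, BJM, DJL, DLM, EFG

giving chain groups C_0 ≅ Z^9, C_1 ≅ Z^16, C_2 ≅ Z^9.

The boundary map ∂_1: C_1 → C_0 sends each edge [p,q] (with p < q) to q − p. For instance
  ∂EF = F − E.
As a 9×16 matrix over Z this has rank 7, with invariant factors (1,1,1,1,1,1,1).

Boundary ∂_2: C_2 → C_1 acts by ∂[p,q,r] = [q,r] − [p,r] + [p,q]. For instance
  ∂DJL = JL − DL + DJ,
  ∂EFG = FG − EG + EF.
This gives a 16×9 integer matrix of rank 8; reducing to Smith normal form yields diagonal entries (1,1,1,1,1,1,1,1).

From H_k ≅ ker(∂_k) / im(∂_{k+1}) we obtain:

  H_0: rank C_0 − rank ∂_1 = 9 − 7 = 2, and the invariant factors of ∂_1 are all 1, so H_0 = Z^2.
  H_1: rank ker ∂_1 − rank ∂_2 = (16 − 7) − 8 = 1, and the invariant factors of ∂_2 are all 1, so H_1 = Z.
  H_2: rank ker ∂_2 − rank ∂_3 = (9 − 8) − 0 = 1, and there is no ∂_3, so H_2 = Z.

As a check, the Euler characteristic is 9 − 16 + 9 = 2, which agrees with 2 − 1 + 1 = 2.
(K is a triangulation of the disjoint union of the 2-sphere S^2 and the Möbius band.)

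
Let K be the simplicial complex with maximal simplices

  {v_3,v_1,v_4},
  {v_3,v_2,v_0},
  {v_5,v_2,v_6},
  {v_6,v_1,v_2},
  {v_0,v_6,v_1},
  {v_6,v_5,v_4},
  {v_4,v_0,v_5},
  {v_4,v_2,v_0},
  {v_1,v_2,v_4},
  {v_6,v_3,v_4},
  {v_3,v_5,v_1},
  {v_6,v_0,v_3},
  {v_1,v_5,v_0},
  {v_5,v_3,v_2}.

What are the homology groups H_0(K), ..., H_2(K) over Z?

H_0 = Z,  H_1 = Z^2,  H_2 = Z.

Take the total order v_0 < v_1 < v_2 < v_3 < v_4 < v_5 < v_6 on the vertex set. Then K (dimension 2) consists of the simplices:

  0-simplices (7): [v_0], [v_1], [v_2], [v_3], [v_4], [v_5], [v_6]
  1-simplices (21): (21 of them)
  2-simplices (14): (14 of them)

Hence C_0 ≅ Z^7, C_1 ≅ Z^21, C_2 ≅ Z^14.

The boundary map ∂_1: C_1 → C_0 sends each edge [p,q] (with p < q) to q − p.
As a 7×21 matrix over Z this has rank 6, with invariant factors (1,1,1,1,1,1).

Boundary ∂_2: C_2 → C_1 maps a triangle to the signed sum of its edges. For instance
  ∂[v_0,v_3,v_6] = [v_3,v_6] − [v_0,v_6] + [v_0,v_3],
  ∂[v_0,v_1,v_5] = [v_1,v_5] − [v_0,v_5] + [v_0,v_1].
As a 21×14 matrix over Z this has rank 13, with invariant factors (1,1,1,1,1,1,1,1,1,1,1,1,1).

Reading off H_k = ker ∂_k / im ∂_{k+1}:

  H_0: rank C_0 − rank ∂_1 = 7 − 6 = 1, and the invariant factors of ∂_1 are all 1, so H_0 ≅ Z.
  H_1: rank ker ∂_1 − rank ∂_2 = (21 − 6) − 13 = 2, and the invariant factors of ∂_2 are all 1, so H_1 ≅ Z^2.
  H_2: rank ker ∂_2 − rank ∂_3 = (14 − 13) − 0 = 1, and there is no ∂_3, so H_2 ≅ Z.

As a check, the Euler characteristic is 7 − 21 + 14 = 0, which agrees with 1 − 2 + 1 = 0.
(K is a triangulation of the torus T^2.)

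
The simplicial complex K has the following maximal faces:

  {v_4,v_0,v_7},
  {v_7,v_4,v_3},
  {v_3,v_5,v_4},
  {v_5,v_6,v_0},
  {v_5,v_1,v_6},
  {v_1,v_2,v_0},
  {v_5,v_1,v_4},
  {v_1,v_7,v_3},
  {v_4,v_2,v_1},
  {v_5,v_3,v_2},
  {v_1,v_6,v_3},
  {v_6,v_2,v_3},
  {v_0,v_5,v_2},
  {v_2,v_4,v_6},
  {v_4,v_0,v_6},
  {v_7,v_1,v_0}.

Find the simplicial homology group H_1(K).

H_1 ≅ Z^2.

Fix the vertex order v_0 < v_1 < v_2 < v_3 < v_4 < v_5 < v_6 < v_7 and write every simplex with vertices in increasing order. Then dim K = 2 and the simplices of K are:

  0-simplices (8): [v_0], [v_1], [v_2], [v_3], [v_4], [v_5], [v_6], [v_7]
  1-simplices (24): (24 of them)
  2-simplices (16): (16 of them)

so the chain groups are C_0 ≅ Z^8, C_1 ≅ Z^24, C_2 ≅ Z^16.

∂_1: C_1 → C_0 maps an edge to its endpoints' difference, ∂[p,q] = q − p.
The resulting 8×24 matrix has rank 7, and its Smith normal form has invariant factors (1,1,1,1,1,1,1).

∂_2: C_2 → C_1 maps a triangle to the signed sum of its edges. For instance
  ∂[v_0,v_2,v_5] = [v_2,v_5] − [v_0,v_5] + [v_0,v_2],
  ∂[v_1,v_3,v_7] = [v_3,v_7] − [v_1,v_7] + [v_1,v_3].
This gives a 24×16 integer matrix of rank 15; reducing to Smith normal form yields diagonal entries (1,1,1,1,1,1,1,1,1,1,1,1,1,1,1).

Reading off H_k = ker ∂_k / im ∂_{k+1}:

  H_1: rank ker ∂_1 − rank ∂_2 = (24 − 7) − 15 = 2, and the invariant factors of ∂_2 are all 1, so H_1 = Z^2.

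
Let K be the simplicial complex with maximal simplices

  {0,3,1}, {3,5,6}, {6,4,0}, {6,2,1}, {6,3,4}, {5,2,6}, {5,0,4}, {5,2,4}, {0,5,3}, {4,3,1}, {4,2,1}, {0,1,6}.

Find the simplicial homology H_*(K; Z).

Take the total order 0 < 1 < 2 < 3 < 4 < 5 < 6 on the vertex set. Then K (dimension 2) consists of the simplices:

  0-simplices (7): [0], [1], [2], [3], [4], [5], [6]
  1-simplices (18): [0,1], [0,3], [0,4], [0,5], [0,6], [1,2], [1,3], [1,4], [1,6], [2,4], [2,5], [2,6], [3,4], [3,5], [3,6], [4,5], [4,6], [5,6]
  2-simplices (12): [0,1,3], [0,1,6], [0,3,5], [0,4,5], [0,4,6], [1,2,4], [1,2,6], [1,3,4], [2,4,5], [2,5,6], [3,4,6], [3,5,6]

Hence C_0 ≅ Z^7, C_1 ≅ Z^18, C_2 ≅ Z^12.

The boundary map ∂_1: C_1 → C_0 maps an edge to its endpoints' difference, ∂[p,q] = q − p.
As a 7×18 matrix over Z this has rank 6, with invariant factors (1,1,1,1,1,1).

Boundary ∂_2: C_2 → C_1 sends each 2-simplex [p,q,r] to [q,r] − [p,r] + [p,q]. For instance
  ∂[1,3,4] = [3,4] − [1,4] + [1,3],
  ∂[2,5,6] = [5,6] − [2,6] + [2,5].
As a 18×12 matrix over Z this has rank 12, with invariant factors (1,1,1,1,1,1,1,1,1,1,1,2).

Reading off H_k = ker ∂_k / im ∂_{k+1}:

  H_0: rank C_0 − rank ∂_1 = 7 − 6 = 1, and the invariant factors of ∂_1 are all 1, so H_0 ≅ Z.
  H_1: rank ker ∂_1 − rank ∂_2 = (18 − 6) − 12 = 0, and ∂_2 has invariant factor 2 > 1, so H_1 ≅ Z/2.
  H_2: rank ker ∂_2 − rank ∂_3 = (12 − 12) − 0 = 0, and there is no ∂_3, so H_2 ≅ 0.

As a check, the Euler characteristic is 7 − 18 + 12 = 1, which agrees with 1 − 0 + 0 = 1.
(K is a triangulation of the real projective plane RP^2.)

H_0 ≅ Z,  H_1 ≅ Z/2,  H_2 = 0.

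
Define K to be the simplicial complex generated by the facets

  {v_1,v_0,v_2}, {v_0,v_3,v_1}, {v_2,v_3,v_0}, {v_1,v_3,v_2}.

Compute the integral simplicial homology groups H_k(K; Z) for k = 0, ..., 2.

H_0 ≅ Z,  H_1 = 0,  H_2 ≅ Z.

Take the total order v_0 < v_1 < v_2 < v_3 on the vertex set. Then K (dimension 2) consists of the simplices:

  0-simplices (4): [v_0], [v_1], [v_2], [v_3]
  1-simplices (6): [v_0,v_1], [v_0,v_2], [v_0,v_3], [v_1,v_2], [v_1,v_3], [v_2,v_3]
  2-simplices (4): [v_0,v_1,v_2], [v_0,v_1,v_3], [v_0,v_2,v_3], [v_1,v_2,v_3]

giving chain groups C_0 ≅ Z^4, C_1 ≅ Z^6, C_2 ≅ Z^4.

∂_1: C_1 → C_0 sends each edge [p,q] (with p < q) to q − p. For instance
  ∂[v_2,v_3] = [v_3] − [v_2].
The resulting 4×6 matrix has rank 3, and its Smith normal form has invariant factors (1,1,1).

Boundary ∂_2: C_2 → C_1 maps a triangle to the signed sum of its edges. For instance
  ∂[v_1,v_2,v_3] = [v_2,v_3] − [v_1,v_3] + [v_1,v_2],
  ∂[v_0,v_1,v_2] = [v_1,v_2] − [v_0,v_2] + [v_0,v_1].
The 6×4 boundary matrix has rank 3 and Smith normal form diag(1,1,1).

Computing H_k = (kernel of ∂_k) / (image of ∂_{k+1}):

  H_0: rank C_0 − rank ∂_1 = 4 − 3 = 1, and the invariant factors of ∂_1 are all 1, so H_0 ≅ Z.
  H_1: rank ker ∂_1 − rank ∂_2 = (6 − 3) − 3 = 0, and the invariant factors of ∂_2 are all 1, so H_1 ≅ 0.
  H_2: rank ker ∂_2 − rank ∂_3 = (4 − 3) − 0 = 1, and there is no ∂_3, so H_2 ≅ Z.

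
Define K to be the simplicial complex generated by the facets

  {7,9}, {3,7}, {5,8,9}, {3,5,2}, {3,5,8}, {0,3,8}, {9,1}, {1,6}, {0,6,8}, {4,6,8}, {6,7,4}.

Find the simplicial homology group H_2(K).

H_2 ≅ 0.

We work with the vertex ordering 0 < 1 < 2 < 3 < 4 < 5 < 6 < 7 < 8 < 9. The simplices of K, each written with vertices in increasing order, are:

  0-simplices (10): [0], [1], [2], [3], [4], [5], [6], [7], [8], [9]
  1-simplices (19): [0,3], [0,6], [0,8], [1,6], [1,9], [2,3], [2,5], [3,5], [3,7], [3,8], [4,6], [4,7], [4,8], [5,8], [5,9], [6,7], [6,8], [7,9], [8,9]
  2-simplices (7): [0,3,8], [0,6,8], [2,3,5], [3,5,8], [4,6,7], [4,6,8], [5,8,9]

giving chain groups C_0 ≅ Z^10, C_1 ≅ Z^19, C_2 ≅ Z^7.

Boundary ∂_1: C_1 → C_0 maps an edge to its endpoints' difference, ∂[p,q] = q − p.
The 10×19 boundary matrix has rank 9 and Smith normal form diag(1,1,1,1,1,1,1,1,1).

Boundary ∂_2: C_2 → C_1 maps a triangle to the signed sum of its edges. For instance
  ∂[0,3,8] = [3,8] − [0,8] + [0,3],
  ∂[3,5,8] = [5,8] − [3,8] + [3,5].
This gives a 19×7 integer matrix of rank 7; reducing to Smith normal form yields diagonal entries (1,1,1,1,1,1,1).

Computing H_k = (kernel of ∂_k) / (image of ∂_{k+1}):

  H_2: rank ker ∂_2 − rank ∂_3 = (7 − 7) − 0 = 0, and there is no ∂_3, so H_2 ≅ 0.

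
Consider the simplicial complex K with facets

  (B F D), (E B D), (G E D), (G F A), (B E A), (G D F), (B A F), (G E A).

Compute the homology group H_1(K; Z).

H_1 = 0.

We work with the vertex ordering A < B < D < E < F < G. The simplices of K, each written with vertices in increasing order, are:

  0-simplices (6): A, B, D, E, F, G
  1-simplices (12): AB, AE, AF, AG, BD, BE, BF, DE, DF, DG, EG, FG
  2-simplices (8): ABE, ABF, AEG, AFG, BDE, BDF, DEG, DFG

giving chain groups C_0 ≅ Z^6, C_1 ≅ Z^12, C_2 ≅ Z^8.

The boundary map ∂_1: C_1 → C_0 is given by ∂[p,q] = [q] − [p].
The resulting 6×12 matrix has rank 5, and its Smith normal form has invariant factors (1,1,1,1,1).

∂_2: C_2 → C_1 maps a triangle to the signed sum of its edges. For instance
  ∂ABF = BF − AF + AB,
  ∂AEG = EG − AG + AE.
This gives a 12×8 integer matrix of rank 7; reducing to Smith normal form yields diagonal entries (1,1,1,1,1,1,1).

From H_k ≅ ker(∂_k) / im(∂_{k+1}) we obtain:

  H_1: rank ker ∂_1 − rank ∂_2 = (12 − 5) − 7 = 0, and the invariant factors of ∂_2 are all 1, so H_1 = 0.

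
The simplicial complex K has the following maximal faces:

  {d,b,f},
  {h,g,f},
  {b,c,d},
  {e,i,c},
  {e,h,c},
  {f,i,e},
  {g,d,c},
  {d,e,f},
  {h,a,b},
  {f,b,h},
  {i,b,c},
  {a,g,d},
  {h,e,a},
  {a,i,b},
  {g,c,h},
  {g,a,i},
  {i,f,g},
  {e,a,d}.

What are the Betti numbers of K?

b_0 = 1, b_1 = 2, b_2 = 1.

Take the total order a < b < c < d < e < f < g < h < i on the vertex set. Then K (dimension 2) consists of the simplices:

  0-simplices (9): a, b, c, d, e, f, g, h, i
  1-simplices (27): ab, ad, ae, ag, ah, ai, bc, bd, bf, bh, bi, cd, ce, cg, ch, ci, de, df, dg, ef, eh, ei, fg, fh, fi, gh, gi
  2-simplices (18): abh, abi, ade, adg, aeh, agi, bcd, bci, bdf, bfh, cdg, ceh, cei, cgh, def, efi, fgh, fgi

so the chain groups are C_0 ≅ Z^9, C_1 ≅ Z^27, C_2 ≅ Z^18.

∂_1: C_1 → C_0 maps an edge to its endpoints' difference, ∂[p,q] = q − p. For instance
  ∂ad = d − a.
This gives a 9×27 integer matrix of rank 8; reducing to Smith normal form yields diagonal entries (1,1,1,1,1,1,1,1).

Boundary ∂_2: C_2 → C_1 acts by ∂[p,q,r] = [q,r] − [p,r] + [p,q]. For instance
  ∂efi = fi − ei + ef,
  ∂abh = bh − ah + ab.
This gives a 27×18 integer matrix of rank 17; reducing to Smith normal form yields diagonal entries (1,1,1,1,1,1,1,1,1,1,1,1,1,1,1,1,1).

Now H_k = ker ∂_k / im ∂_{k+1}, so:

  H_0: rank C_0 − rank ∂_1 = 9 − 8 = 1, and the invariant factors of ∂_1 are all 1, so H_0 ≅ Z.
  H_1: rank ker ∂_1 − rank ∂_2 = (27 − 8) − 17 = 2, and the invariant factors of ∂_2 are all 1, so H_1 ≅ Z^2.
  H_2: rank ker ∂_2 − rank ∂_3 = (18 − 17) − 0 = 1, and there is no ∂_3, so H_2 ≅ Z.

As a check, the Euler characteristic is 9 − 27 + 18 = 0, which agrees with 1 − 2 + 1 = 0.
(K is a triangulation of the torus T^2.)

Hence the Betti numbers are b_0 = 1, b_1 = 2, b_2 = 1.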